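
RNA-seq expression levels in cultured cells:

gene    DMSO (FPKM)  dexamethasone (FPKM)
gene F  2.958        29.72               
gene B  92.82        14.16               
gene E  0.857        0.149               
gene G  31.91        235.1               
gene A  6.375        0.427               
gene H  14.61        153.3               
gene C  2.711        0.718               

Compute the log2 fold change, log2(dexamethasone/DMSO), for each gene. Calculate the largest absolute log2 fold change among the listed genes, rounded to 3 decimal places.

3.900

log2(29.72/2.958) = 3.329  (gene F)
log2(14.16/92.82) = -2.713  (gene B)
log2(0.149/0.857) = -2.524  (gene E)
log2(235.1/31.91) = 2.881  (gene G)
log2(0.427/6.375) = -3.900  (gene A)
log2(153.3/14.61) = 3.391  (gene H)
log2(0.718/2.711) = -1.917  (gene C)
The largest magnitude belongs to gene A.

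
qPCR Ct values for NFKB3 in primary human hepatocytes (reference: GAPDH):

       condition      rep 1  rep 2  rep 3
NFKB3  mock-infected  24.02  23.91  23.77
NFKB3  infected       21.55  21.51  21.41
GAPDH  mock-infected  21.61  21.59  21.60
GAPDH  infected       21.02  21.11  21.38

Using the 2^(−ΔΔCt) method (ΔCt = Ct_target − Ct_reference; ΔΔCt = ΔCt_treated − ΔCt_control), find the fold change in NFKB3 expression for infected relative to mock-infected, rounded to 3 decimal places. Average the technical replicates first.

3.945

Mean Ct: NFKB3 mock-infected 23.900; NFKB3 infected 21.490; GAPDH mock-infected 21.600; GAPDH infected 21.170
ΔCt(mock-infected) = 23.900 − 21.600 = 2.300
ΔCt(infected) = 21.490 − 21.170 = 0.320
ΔΔCt = 0.320 − 2.300 = -1.980
Fold change = 2^(−(-1.980)) = 2^1.980 = 3.9449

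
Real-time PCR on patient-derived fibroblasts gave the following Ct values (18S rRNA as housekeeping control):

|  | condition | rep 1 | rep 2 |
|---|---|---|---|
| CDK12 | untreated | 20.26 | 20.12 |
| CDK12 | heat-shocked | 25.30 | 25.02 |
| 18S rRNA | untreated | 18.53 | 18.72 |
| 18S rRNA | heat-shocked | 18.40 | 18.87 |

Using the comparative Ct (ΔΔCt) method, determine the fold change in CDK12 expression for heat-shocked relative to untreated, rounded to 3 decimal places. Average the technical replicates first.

0.032

Mean Ct: CDK12 untreated 20.190; CDK12 heat-shocked 25.160; 18S rRNA untreated 18.625; 18S rRNA heat-shocked 18.635
ΔCt(untreated) = 20.190 − 18.625 = 1.565
ΔCt(heat-shocked) = 25.160 − 18.635 = 6.525
ΔΔCt = 6.525 − 1.565 = 4.960
Fold change = 2^(−4.960) = 0.0321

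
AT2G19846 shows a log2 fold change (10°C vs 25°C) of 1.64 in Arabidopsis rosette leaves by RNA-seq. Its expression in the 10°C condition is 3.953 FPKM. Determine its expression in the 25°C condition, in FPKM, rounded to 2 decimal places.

1.27

Fold change = 2^(1.64) = 3.1167
25°C expression = 3.953 / 3.1167 = 1.27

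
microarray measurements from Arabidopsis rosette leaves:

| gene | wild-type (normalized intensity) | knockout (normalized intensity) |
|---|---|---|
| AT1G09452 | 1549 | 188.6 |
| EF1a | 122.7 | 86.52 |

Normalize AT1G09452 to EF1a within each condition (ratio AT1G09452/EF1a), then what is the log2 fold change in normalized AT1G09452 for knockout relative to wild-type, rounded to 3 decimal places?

AT1G09452/EF1a (wild-type) = 1549 / 122.7 = 12.624
AT1G09452/EF1a (knockout) = 188.6 / 86.52 = 2.1798
Fold change = 2.1798 / 12.624 = 0.1727
log2(0.1727) = -2.5339

-2.534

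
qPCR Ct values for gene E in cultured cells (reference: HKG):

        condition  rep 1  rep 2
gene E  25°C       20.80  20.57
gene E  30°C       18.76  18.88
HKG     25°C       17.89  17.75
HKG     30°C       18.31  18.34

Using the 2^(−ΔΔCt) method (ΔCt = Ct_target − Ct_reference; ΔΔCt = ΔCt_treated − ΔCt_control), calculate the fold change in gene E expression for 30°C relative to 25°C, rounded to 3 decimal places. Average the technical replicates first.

Mean Ct: gene E 25°C 20.685; gene E 30°C 18.820; HKG 25°C 17.820; HKG 30°C 18.325
ΔCt(25°C) = 20.685 − 17.820 = 2.865
ΔCt(30°C) = 18.820 − 18.325 = 0.495
ΔΔCt = 0.495 − 2.865 = -2.370
Fold change = 2^(−(-2.370)) = 2^2.370 = 5.1694

5.169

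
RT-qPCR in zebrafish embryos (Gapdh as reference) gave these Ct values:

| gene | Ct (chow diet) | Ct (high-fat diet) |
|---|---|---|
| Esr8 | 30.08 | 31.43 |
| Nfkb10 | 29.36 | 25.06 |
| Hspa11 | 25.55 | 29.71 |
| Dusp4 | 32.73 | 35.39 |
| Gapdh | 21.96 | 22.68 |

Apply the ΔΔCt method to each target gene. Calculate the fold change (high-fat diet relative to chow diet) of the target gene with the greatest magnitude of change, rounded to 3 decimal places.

Esr8: ΔΔCt = (31.43−22.68) − (30.08−21.96) = 8.75 − 8.12 = 0.63; fold change = 2^-0.63 = 0.646
Nfkb10: ΔΔCt = (25.06−22.68) − (29.36−21.96) = 2.38 − 7.40 = -5.02; fold change = 2^5.02 = 32.447
Hspa11: ΔΔCt = (29.71−22.68) − (25.55−21.96) = 7.03 − 3.59 = 3.44; fold change = 2^-3.44 = 0.092
Dusp4: ΔΔCt = (35.39−22.68) − (32.73−21.96) = 12.71 − 10.77 = 1.94; fold change = 2^-1.94 = 0.261
Nfkb10 has the largest |ΔΔCt| = 5.02.

32.447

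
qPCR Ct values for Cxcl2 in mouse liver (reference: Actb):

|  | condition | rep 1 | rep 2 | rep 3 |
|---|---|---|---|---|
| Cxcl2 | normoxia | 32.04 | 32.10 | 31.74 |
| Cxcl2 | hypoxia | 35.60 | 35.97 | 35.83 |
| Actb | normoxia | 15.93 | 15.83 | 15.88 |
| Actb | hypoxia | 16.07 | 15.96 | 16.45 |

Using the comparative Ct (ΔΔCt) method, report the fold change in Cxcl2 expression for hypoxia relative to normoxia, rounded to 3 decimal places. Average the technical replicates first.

Mean Ct: Cxcl2 normoxia 31.960; Cxcl2 hypoxia 35.800; Actb normoxia 15.880; Actb hypoxia 16.160
ΔCt(normoxia) = 31.960 − 15.880 = 16.080
ΔCt(hypoxia) = 35.800 − 16.160 = 19.640
ΔΔCt = 19.640 − 16.080 = 3.560
Fold change = 2^(−3.560) = 0.0848

0.085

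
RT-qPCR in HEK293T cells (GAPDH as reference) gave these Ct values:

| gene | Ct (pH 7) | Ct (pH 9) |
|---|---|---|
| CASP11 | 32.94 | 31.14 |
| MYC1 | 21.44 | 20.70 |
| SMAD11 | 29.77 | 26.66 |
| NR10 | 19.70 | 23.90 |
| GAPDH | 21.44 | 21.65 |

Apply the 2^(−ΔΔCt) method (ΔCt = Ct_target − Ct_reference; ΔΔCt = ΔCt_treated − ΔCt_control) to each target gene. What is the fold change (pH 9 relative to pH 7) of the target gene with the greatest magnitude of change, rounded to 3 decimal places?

CASP11: ΔΔCt = (31.14−21.65) − (32.94−21.44) = 9.49 − 11.50 = -2.01; fold change = 2^2.01 = 4.028
MYC1: ΔΔCt = (20.70−21.65) − (21.44−21.44) = -0.95 − 0.00 = -0.95; fold change = 2^0.95 = 1.932
SMAD11: ΔΔCt = (26.66−21.65) − (29.77−21.44) = 5.01 − 8.33 = -3.32; fold change = 2^3.32 = 9.987
NR10: ΔΔCt = (23.90−21.65) − (19.70−21.44) = 2.25 − (-1.74) = 3.99; fold change = 2^-3.99 = 0.063
NR10 has the largest |ΔΔCt| = 3.99.

0.063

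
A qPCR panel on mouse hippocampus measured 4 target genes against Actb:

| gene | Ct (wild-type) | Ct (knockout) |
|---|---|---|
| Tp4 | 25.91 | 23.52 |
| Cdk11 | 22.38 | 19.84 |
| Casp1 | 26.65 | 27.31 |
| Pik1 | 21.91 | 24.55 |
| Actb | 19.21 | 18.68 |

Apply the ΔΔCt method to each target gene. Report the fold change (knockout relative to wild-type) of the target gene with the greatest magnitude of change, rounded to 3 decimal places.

0.111

Tp4: ΔΔCt = (23.52−18.68) − (25.91−19.21) = 4.84 − 6.70 = -1.86; fold change = 2^1.86 = 3.630
Cdk11: ΔΔCt = (19.84−18.68) − (22.38−19.21) = 1.16 − 3.17 = -2.01; fold change = 2^2.01 = 4.028
Casp1: ΔΔCt = (27.31−18.68) − (26.65−19.21) = 8.63 − 7.44 = 1.19; fold change = 2^-1.19 = 0.438
Pik1: ΔΔCt = (24.55−18.68) − (21.91−19.21) = 5.87 − 2.70 = 3.17; fold change = 2^-3.17 = 0.111
Pik1 has the largest |ΔΔCt| = 3.17.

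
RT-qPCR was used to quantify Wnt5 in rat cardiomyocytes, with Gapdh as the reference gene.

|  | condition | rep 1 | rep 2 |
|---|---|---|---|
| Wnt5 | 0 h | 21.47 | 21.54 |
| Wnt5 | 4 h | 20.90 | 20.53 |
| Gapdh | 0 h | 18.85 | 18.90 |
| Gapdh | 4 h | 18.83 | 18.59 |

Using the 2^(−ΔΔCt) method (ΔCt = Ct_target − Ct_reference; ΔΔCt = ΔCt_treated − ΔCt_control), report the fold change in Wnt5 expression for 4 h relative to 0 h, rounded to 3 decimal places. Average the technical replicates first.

1.542

Mean Ct: Wnt5 0 h 21.505; Wnt5 4 h 20.715; Gapdh 0 h 18.875; Gapdh 4 h 18.710
ΔCt(0 h) = 21.505 − 18.875 = 2.630
ΔCt(4 h) = 20.715 − 18.710 = 2.005
ΔΔCt = 2.005 − 2.630 = -0.625
Fold change = 2^(−(-0.625)) = 2^0.625 = 1.5422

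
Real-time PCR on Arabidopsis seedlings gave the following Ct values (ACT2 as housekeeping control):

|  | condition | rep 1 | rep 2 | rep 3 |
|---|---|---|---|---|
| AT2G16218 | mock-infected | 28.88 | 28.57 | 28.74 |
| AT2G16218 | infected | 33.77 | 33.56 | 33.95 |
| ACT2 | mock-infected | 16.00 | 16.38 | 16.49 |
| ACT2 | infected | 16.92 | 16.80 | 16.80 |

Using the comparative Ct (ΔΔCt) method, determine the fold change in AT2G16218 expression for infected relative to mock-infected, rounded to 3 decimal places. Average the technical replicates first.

0.045

Mean Ct: AT2G16218 mock-infected 28.730; AT2G16218 infected 33.760; ACT2 mock-infected 16.290; ACT2 infected 16.840
ΔCt(mock-infected) = 28.730 − 16.290 = 12.440
ΔCt(infected) = 33.760 − 16.840 = 16.920
ΔΔCt = 16.920 − 12.440 = 4.480
Fold change = 2^(−4.480) = 0.0448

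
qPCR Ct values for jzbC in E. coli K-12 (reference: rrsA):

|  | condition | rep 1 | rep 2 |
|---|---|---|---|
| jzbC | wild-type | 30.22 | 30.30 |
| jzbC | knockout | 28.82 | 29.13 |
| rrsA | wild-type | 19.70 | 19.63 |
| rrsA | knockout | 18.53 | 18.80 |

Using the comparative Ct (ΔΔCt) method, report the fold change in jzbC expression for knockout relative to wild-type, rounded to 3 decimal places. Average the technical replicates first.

Mean Ct: jzbC wild-type 30.260; jzbC knockout 28.975; rrsA wild-type 19.665; rrsA knockout 18.665
ΔCt(wild-type) = 30.260 − 19.665 = 10.595
ΔCt(knockout) = 28.975 − 18.665 = 10.310
ΔΔCt = 10.310 − 10.595 = -0.285
Fold change = 2^(−(-0.285)) = 2^0.285 = 1.2184

1.218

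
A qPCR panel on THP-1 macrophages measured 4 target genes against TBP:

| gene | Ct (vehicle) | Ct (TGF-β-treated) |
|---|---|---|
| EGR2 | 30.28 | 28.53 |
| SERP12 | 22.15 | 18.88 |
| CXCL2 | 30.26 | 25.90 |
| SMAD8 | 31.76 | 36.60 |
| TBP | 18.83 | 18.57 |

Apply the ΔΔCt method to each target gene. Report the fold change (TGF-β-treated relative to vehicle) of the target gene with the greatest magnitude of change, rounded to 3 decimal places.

EGR2: ΔΔCt = (28.53−18.57) − (30.28−18.83) = 9.96 − 11.45 = -1.49; fold change = 2^1.49 = 2.809
SERP12: ΔΔCt = (18.88−18.57) − (22.15−18.83) = 0.31 − 3.32 = -3.01; fold change = 2^3.01 = 8.056
CXCL2: ΔΔCt = (25.90−18.57) − (30.26−18.83) = 7.33 − 11.43 = -4.10; fold change = 2^4.10 = 17.148
SMAD8: ΔΔCt = (36.60−18.57) − (31.76−18.83) = 18.03 − 12.93 = 5.10; fold change = 2^-5.10 = 0.029
SMAD8 has the largest |ΔΔCt| = 5.10.

0.029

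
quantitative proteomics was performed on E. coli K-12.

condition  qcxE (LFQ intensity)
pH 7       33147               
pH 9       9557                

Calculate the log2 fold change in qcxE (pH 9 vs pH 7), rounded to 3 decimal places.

-1.794

Fold change = 9557 / 33147 = 0.2883
log2(0.2883) = -1.7942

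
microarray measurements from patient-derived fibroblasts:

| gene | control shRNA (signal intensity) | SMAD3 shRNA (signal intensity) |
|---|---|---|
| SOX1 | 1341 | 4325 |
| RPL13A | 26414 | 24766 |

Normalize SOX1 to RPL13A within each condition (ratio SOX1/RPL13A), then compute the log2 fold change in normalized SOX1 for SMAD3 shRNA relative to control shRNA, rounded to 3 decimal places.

1.782

SOX1/RPL13A (control shRNA) = 1341 / 26414 = 0.050769
SOX1/RPL13A (SMAD3 shRNA) = 4325 / 24766 = 0.17463
Fold change = 0.17463 / 0.050769 = 3.4398
log2(3.4398) = 1.7823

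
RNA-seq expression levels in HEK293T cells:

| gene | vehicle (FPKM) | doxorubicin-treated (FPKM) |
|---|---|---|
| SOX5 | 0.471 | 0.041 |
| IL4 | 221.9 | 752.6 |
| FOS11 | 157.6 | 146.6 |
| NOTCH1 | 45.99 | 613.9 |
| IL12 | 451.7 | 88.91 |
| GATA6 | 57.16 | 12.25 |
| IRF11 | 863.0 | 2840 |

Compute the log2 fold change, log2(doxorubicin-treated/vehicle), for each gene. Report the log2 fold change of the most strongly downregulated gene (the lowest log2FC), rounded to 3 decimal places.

-3.522

log2(0.041/0.471) = -3.522  (SOX5)
log2(752.6/221.9) = 1.762  (IL4)
log2(146.6/157.6) = -0.104  (FOS11)
log2(613.9/45.99) = 3.739  (NOTCH1)
log2(88.91/451.7) = -2.345  (IL12)
log2(12.25/57.16) = -2.222  (GATA6)
log2(2840/863.0) = 1.718  (IRF11)
SOX5 is most strongly downregulated.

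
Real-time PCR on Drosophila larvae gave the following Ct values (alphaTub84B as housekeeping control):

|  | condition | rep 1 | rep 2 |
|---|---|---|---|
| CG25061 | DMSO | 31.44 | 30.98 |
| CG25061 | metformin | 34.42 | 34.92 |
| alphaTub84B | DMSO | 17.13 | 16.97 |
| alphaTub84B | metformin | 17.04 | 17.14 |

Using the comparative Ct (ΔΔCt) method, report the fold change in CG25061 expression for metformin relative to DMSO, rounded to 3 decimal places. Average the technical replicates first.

0.093

Mean Ct: CG25061 DMSO 31.210; CG25061 metformin 34.670; alphaTub84B DMSO 17.050; alphaTub84B metformin 17.090
ΔCt(DMSO) = 31.210 − 17.050 = 14.160
ΔCt(metformin) = 34.670 − 17.090 = 17.580
ΔΔCt = 17.580 − 14.160 = 3.420
Fold change = 2^(−3.420) = 0.0934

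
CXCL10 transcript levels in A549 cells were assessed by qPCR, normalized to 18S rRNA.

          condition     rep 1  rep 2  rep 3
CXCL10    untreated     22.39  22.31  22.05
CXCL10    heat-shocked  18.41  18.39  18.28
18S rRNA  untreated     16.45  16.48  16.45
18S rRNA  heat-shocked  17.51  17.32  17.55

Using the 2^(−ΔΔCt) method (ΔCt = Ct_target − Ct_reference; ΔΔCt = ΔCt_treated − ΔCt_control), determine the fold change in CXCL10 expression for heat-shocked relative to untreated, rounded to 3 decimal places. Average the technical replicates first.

29.651

Mean Ct: CXCL10 untreated 22.250; CXCL10 heat-shocked 18.360; 18S rRNA untreated 16.460; 18S rRNA heat-shocked 17.460
ΔCt(untreated) = 22.250 − 16.460 = 5.790
ΔCt(heat-shocked) = 18.360 − 17.460 = 0.900
ΔΔCt = 0.900 − 5.790 = -4.890
Fold change = 2^(−(-4.890)) = 2^4.890 = 29.6508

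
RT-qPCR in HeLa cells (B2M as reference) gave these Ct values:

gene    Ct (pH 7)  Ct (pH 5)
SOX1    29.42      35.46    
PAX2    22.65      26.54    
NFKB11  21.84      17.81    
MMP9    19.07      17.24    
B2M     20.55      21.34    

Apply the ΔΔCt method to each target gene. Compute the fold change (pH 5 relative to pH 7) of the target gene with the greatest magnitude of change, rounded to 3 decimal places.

0.026

SOX1: ΔΔCt = (35.46−21.34) − (29.42−20.55) = 14.12 − 8.87 = 5.25; fold change = 2^-5.25 = 0.026
PAX2: ΔΔCt = (26.54−21.34) − (22.65−20.55) = 5.20 − 2.10 = 3.10; fold change = 2^-3.10 = 0.117
NFKB11: ΔΔCt = (17.81−21.34) − (21.84−20.55) = -3.53 − 1.29 = -4.82; fold change = 2^4.82 = 28.246
MMP9: ΔΔCt = (17.24−21.34) − (19.07−20.55) = -4.10 − (-1.48) = -2.62; fold change = 2^2.62 = 6.148
SOX1 has the largest |ΔΔCt| = 5.25.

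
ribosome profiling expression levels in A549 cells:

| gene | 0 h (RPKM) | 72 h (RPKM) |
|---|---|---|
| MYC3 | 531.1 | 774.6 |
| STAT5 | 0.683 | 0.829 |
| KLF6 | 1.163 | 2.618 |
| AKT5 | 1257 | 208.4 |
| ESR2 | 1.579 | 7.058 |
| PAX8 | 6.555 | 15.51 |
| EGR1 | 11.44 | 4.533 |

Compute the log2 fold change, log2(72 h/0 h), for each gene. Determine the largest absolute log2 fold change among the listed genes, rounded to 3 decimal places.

2.593

log2(774.6/531.1) = 0.544  (MYC3)
log2(0.829/0.683) = 0.279  (STAT5)
log2(2.618/1.163) = 1.171  (KLF6)
log2(208.4/1257) = -2.593  (AKT5)
log2(7.058/1.579) = 2.160  (ESR2)
log2(15.51/6.555) = 1.243  (PAX8)
log2(4.533/11.44) = -1.336  (EGR1)
The largest magnitude belongs to AKT5.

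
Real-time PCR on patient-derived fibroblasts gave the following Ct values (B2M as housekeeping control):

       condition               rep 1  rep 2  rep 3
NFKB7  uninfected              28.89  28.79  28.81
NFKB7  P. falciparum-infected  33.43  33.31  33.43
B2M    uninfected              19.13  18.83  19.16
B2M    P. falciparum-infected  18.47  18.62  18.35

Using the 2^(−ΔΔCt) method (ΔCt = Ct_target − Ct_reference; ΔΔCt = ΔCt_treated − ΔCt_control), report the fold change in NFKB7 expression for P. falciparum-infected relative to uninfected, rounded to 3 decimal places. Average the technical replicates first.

Mean Ct: NFKB7 uninfected 28.830; NFKB7 P. falciparum-infected 33.390; B2M uninfected 19.040; B2M P. falciparum-infected 18.480
ΔCt(uninfected) = 28.830 − 19.040 = 9.790
ΔCt(P. falciparum-infected) = 33.390 − 18.480 = 14.910
ΔΔCt = 14.910 − 9.790 = 5.120
Fold change = 2^(−5.120) = 0.0288

0.029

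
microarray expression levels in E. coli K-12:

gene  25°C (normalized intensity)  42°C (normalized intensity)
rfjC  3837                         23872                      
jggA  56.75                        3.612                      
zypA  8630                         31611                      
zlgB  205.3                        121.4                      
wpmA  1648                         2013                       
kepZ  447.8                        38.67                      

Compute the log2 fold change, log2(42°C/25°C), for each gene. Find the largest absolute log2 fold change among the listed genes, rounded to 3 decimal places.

log2(23872/3837) = 2.637  (rfjC)
log2(3.612/56.75) = -3.974  (jggA)
log2(31611/8630) = 1.873  (zypA)
log2(121.4/205.3) = -0.758  (zlgB)
log2(2013/1648) = 0.289  (wpmA)
log2(38.67/447.8) = -3.534  (kepZ)
The largest magnitude belongs to jggA.

3.974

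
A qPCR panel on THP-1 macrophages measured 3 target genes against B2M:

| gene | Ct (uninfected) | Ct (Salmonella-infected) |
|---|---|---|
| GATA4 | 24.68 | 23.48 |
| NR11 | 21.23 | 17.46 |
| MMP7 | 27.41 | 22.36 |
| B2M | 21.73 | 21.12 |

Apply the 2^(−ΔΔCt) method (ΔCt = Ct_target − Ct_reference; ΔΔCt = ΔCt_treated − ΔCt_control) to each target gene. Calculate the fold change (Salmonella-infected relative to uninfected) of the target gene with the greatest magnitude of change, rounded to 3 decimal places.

GATA4: ΔΔCt = (23.48−21.12) − (24.68−21.73) = 2.36 − 2.95 = -0.59; fold change = 2^0.59 = 1.505
NR11: ΔΔCt = (17.46−21.12) − (21.23−21.73) = -3.66 − (-0.50) = -3.16; fold change = 2^3.16 = 8.938
MMP7: ΔΔCt = (22.36−21.12) − (27.41−21.73) = 1.24 − 5.68 = -4.44; fold change = 2^4.44 = 21.706
MMP7 has the largest |ΔΔCt| = 4.44.

21.706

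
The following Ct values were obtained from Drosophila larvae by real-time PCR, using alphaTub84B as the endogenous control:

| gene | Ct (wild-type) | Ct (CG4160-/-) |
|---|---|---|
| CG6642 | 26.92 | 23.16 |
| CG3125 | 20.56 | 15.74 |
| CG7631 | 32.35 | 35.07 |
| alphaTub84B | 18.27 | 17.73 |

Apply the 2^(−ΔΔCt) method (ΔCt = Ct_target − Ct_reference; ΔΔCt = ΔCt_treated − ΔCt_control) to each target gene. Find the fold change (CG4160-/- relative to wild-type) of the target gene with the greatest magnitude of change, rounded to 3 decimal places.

19.427

CG6642: ΔΔCt = (23.16−17.73) − (26.92−18.27) = 5.43 − 8.65 = -3.22; fold change = 2^3.22 = 9.318
CG3125: ΔΔCt = (15.74−17.73) − (20.56−18.27) = -1.99 − 2.29 = -4.28; fold change = 2^4.28 = 19.427
CG7631: ΔΔCt = (35.07−17.73) − (32.35−18.27) = 17.34 − 14.08 = 3.26; fold change = 2^-3.26 = 0.104
CG3125 has the largest |ΔΔCt| = 4.28.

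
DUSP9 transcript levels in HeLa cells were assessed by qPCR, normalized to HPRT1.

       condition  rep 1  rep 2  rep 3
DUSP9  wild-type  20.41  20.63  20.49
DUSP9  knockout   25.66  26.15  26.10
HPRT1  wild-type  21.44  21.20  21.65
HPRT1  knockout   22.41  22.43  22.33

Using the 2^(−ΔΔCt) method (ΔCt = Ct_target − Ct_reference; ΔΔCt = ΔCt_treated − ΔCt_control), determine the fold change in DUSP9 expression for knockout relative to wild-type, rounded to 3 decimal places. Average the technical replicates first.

Mean Ct: DUSP9 wild-type 20.510; DUSP9 knockout 25.970; HPRT1 wild-type 21.430; HPRT1 knockout 22.390
ΔCt(wild-type) = 20.510 − 21.430 = -0.920
ΔCt(knockout) = 25.970 − 22.390 = 3.580
ΔΔCt = 3.580 − (-0.920) = 4.500
Fold change = 2^(−4.500) = 0.0442

0.044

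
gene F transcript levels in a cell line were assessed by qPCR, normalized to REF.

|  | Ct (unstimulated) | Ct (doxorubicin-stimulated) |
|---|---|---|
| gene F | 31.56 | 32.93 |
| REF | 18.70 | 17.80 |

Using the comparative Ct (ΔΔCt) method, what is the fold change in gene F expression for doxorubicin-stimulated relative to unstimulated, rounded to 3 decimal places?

ΔCt(unstimulated) = 31.560 − 18.700 = 12.860
ΔCt(doxorubicin-stimulated) = 32.930 − 17.800 = 15.130
ΔΔCt = 15.130 − 12.860 = 2.270
Fold change = 2^(−2.270) = 0.2073

0.207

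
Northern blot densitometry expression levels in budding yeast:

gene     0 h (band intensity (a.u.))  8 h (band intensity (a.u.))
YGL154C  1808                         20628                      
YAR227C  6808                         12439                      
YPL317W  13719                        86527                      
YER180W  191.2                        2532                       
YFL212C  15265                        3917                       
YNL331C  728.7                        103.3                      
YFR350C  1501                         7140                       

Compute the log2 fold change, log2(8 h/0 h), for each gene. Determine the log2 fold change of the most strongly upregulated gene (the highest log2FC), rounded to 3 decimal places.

3.727

log2(20628/1808) = 3.512  (YGL154C)
log2(12439/6808) = 0.870  (YAR227C)
log2(86527/13719) = 2.657  (YPL317W)
log2(2532/191.2) = 3.727  (YER180W)
log2(3917/15265) = -1.962  (YFL212C)
log2(103.3/728.7) = -2.818  (YNL331C)
log2(7140/1501) = 2.250  (YFR350C)
YER180W is most strongly upregulated.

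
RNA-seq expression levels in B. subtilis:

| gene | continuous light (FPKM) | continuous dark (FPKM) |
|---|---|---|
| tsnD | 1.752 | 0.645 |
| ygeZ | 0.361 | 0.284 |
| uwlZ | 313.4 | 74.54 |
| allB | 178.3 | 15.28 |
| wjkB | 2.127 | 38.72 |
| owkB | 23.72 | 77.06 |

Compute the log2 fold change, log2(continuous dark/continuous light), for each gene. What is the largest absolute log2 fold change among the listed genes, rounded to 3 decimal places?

log2(0.645/1.752) = -1.442  (tsnD)
log2(0.284/0.361) = -0.346  (ygeZ)
log2(74.54/313.4) = -2.072  (uwlZ)
log2(15.28/178.3) = -3.545  (allB)
log2(38.72/2.127) = 4.186  (wjkB)
log2(77.06/23.72) = 1.700  (owkB)
The largest magnitude belongs to wjkB.

4.186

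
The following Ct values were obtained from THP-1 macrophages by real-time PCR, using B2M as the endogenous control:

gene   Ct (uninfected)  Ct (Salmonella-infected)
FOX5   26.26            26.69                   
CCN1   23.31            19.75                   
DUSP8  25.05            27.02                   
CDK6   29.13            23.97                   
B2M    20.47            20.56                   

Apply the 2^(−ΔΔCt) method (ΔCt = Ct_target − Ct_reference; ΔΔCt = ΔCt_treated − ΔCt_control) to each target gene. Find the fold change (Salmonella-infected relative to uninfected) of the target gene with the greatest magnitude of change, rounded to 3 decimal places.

FOX5: ΔΔCt = (26.69−20.56) − (26.26−20.47) = 6.13 − 5.79 = 0.34; fold change = 2^-0.34 = 0.790
CCN1: ΔΔCt = (19.75−20.56) − (23.31−20.47) = -0.81 − 2.84 = -3.65; fold change = 2^3.65 = 12.553
DUSP8: ΔΔCt = (27.02−20.56) − (25.05−20.47) = 6.46 − 4.58 = 1.88; fold change = 2^-1.88 = 0.272
CDK6: ΔΔCt = (23.97−20.56) − (29.13−20.47) = 3.41 − 8.66 = -5.25; fold change = 2^5.25 = 38.055
CDK6 has the largest |ΔΔCt| = 5.25.

38.055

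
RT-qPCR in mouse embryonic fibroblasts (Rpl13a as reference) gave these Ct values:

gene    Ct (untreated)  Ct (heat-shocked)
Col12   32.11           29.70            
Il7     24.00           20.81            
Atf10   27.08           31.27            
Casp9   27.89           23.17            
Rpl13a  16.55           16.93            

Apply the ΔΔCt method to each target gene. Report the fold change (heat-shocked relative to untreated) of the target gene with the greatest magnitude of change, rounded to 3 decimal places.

34.297

Col12: ΔΔCt = (29.70−16.93) − (32.11−16.55) = 12.77 − 15.56 = -2.79; fold change = 2^2.79 = 6.916
Il7: ΔΔCt = (20.81−16.93) − (24.00−16.55) = 3.88 − 7.45 = -3.57; fold change = 2^3.57 = 11.876
Atf10: ΔΔCt = (31.27−16.93) − (27.08−16.55) = 14.34 − 10.53 = 3.81; fold change = 2^-3.81 = 0.071
Casp9: ΔΔCt = (23.17−16.93) − (27.89−16.55) = 6.24 − 11.34 = -5.10; fold change = 2^5.10 = 34.297
Casp9 has the largest |ΔΔCt| = 5.10.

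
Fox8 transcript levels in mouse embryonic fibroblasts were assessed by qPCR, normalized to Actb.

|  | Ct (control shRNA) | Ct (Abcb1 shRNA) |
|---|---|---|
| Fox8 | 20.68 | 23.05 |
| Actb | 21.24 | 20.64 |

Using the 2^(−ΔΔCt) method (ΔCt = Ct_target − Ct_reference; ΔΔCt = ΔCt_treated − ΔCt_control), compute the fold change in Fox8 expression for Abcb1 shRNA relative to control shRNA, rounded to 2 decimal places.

0.13

ΔCt(control shRNA) = 20.680 − 21.240 = -0.560
ΔCt(Abcb1 shRNA) = 23.050 − 20.640 = 2.410
ΔΔCt = 2.410 − (-0.560) = 2.970
Fold change = 2^(−2.970) = 0.128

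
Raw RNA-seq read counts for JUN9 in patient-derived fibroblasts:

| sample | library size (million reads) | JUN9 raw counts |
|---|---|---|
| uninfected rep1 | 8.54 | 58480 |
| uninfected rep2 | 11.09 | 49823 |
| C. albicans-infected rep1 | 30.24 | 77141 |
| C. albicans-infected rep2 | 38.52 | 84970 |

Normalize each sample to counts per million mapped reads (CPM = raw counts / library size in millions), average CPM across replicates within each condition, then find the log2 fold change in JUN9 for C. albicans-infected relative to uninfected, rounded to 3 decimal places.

-1.253

CPM(uninfected rep1) = 58480 / 8.54 = 6847.7752
CPM(uninfected rep2) = 49823 / 11.09 = 4492.6060
CPM(C. albicans-infected rep1) = 77141 / 30.24 = 2550.9590
CPM(C. albicans-infected rep2) = 84970 / 38.52 = 2205.8671
mean CPM(uninfected) = 5670.1906; mean CPM(C. albicans-infected) = 2378.4130
Fold change = 2378.4130 / 5670.1906 = 0.41946
log2(0.41946) = -1.2534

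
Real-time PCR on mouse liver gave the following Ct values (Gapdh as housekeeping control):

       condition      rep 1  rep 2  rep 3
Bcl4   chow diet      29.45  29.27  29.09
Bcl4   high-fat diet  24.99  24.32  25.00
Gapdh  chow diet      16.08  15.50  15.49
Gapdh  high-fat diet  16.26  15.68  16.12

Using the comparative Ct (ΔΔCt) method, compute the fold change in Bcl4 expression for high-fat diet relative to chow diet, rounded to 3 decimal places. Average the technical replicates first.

28.443

Mean Ct: Bcl4 chow diet 29.270; Bcl4 high-fat diet 24.770; Gapdh chow diet 15.690; Gapdh high-fat diet 16.020
ΔCt(chow diet) = 29.270 − 15.690 = 13.580
ΔCt(high-fat diet) = 24.770 − 16.020 = 8.750
ΔΔCt = 8.750 − 13.580 = -4.830
Fold change = 2^(−(-4.830)) = 2^4.830 = 28.4430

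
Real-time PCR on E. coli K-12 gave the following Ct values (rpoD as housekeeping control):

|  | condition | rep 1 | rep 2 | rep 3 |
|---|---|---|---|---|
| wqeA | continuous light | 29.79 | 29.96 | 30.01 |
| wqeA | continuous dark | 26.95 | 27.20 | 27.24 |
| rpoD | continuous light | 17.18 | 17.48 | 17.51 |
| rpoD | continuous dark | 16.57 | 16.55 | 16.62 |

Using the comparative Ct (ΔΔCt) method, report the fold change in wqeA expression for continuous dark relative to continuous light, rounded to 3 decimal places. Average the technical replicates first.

Mean Ct: wqeA continuous light 29.920; wqeA continuous dark 27.130; rpoD continuous light 17.390; rpoD continuous dark 16.580
ΔCt(continuous light) = 29.920 − 17.390 = 12.530
ΔCt(continuous dark) = 27.130 − 16.580 = 10.550
ΔΔCt = 10.550 − 12.530 = -1.980
Fold change = 2^(−(-1.980)) = 2^1.980 = 3.9449

3.945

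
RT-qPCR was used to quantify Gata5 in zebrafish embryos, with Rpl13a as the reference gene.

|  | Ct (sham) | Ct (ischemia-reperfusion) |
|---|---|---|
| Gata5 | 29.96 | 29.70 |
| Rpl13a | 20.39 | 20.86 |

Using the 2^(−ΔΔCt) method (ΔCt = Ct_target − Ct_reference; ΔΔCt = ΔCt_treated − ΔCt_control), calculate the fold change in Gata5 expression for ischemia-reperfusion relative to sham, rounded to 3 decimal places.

1.659

ΔCt(sham) = 29.960 − 20.390 = 9.570
ΔCt(ischemia-reperfusion) = 29.700 − 20.860 = 8.840
ΔΔCt = 8.840 − 9.570 = -0.730
Fold change = 2^(−(-0.730)) = 2^0.730 = 1.6586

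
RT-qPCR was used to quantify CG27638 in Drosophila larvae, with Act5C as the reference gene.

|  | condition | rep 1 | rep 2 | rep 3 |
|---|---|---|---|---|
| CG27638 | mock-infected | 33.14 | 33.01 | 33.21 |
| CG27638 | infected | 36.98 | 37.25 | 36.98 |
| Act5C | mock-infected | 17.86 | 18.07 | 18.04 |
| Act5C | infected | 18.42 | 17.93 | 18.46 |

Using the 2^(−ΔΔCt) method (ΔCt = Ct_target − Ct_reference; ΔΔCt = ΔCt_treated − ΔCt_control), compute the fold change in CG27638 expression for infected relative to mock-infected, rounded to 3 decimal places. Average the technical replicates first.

Mean Ct: CG27638 mock-infected 33.120; CG27638 infected 37.070; Act5C mock-infected 17.990; Act5C infected 18.270
ΔCt(mock-infected) = 33.120 − 17.990 = 15.130
ΔCt(infected) = 37.070 − 18.270 = 18.800
ΔΔCt = 18.800 − 15.130 = 3.670
Fold change = 2^(−3.670) = 0.0786

0.079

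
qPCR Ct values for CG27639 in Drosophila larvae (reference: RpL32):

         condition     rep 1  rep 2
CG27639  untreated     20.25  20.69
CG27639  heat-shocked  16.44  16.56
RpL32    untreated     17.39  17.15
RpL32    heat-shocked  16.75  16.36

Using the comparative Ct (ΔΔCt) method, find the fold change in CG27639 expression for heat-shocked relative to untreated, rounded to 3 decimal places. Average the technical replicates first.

Mean Ct: CG27639 untreated 20.470; CG27639 heat-shocked 16.500; RpL32 untreated 17.270; RpL32 heat-shocked 16.555
ΔCt(untreated) = 20.470 − 17.270 = 3.200
ΔCt(heat-shocked) = 16.500 − 16.555 = -0.055
ΔΔCt = -0.055 − 3.200 = -3.255
Fold change = 2^(−(-3.255)) = 2^3.255 = 9.5467

9.547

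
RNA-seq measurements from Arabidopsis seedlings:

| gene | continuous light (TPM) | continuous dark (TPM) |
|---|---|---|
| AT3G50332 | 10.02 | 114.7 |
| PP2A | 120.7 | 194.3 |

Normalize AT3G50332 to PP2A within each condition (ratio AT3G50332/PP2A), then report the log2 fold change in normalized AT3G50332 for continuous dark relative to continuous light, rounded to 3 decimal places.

2.830

AT3G50332/PP2A (continuous light) = 10.02 / 120.7 = 0.083016
AT3G50332/PP2A (continuous dark) = 114.7 / 194.3 = 0.59032
Fold change = 0.59032 / 0.083016 = 7.1110
log2(7.1110) = 2.8301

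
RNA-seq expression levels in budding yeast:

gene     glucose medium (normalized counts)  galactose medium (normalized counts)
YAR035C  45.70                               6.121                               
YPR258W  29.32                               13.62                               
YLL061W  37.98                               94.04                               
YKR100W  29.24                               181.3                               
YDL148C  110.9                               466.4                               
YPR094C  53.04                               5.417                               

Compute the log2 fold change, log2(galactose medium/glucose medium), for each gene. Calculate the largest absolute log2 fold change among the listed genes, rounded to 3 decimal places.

3.292

log2(6.121/45.70) = -2.900  (YAR035C)
log2(13.62/29.32) = -1.106  (YPR258W)
log2(94.04/37.98) = 1.308  (YLL061W)
log2(181.3/29.24) = 2.632  (YKR100W)
log2(466.4/110.9) = 2.072  (YDL148C)
log2(5.417/53.04) = -3.292  (YPR094C)
The largest magnitude belongs to YPR094C.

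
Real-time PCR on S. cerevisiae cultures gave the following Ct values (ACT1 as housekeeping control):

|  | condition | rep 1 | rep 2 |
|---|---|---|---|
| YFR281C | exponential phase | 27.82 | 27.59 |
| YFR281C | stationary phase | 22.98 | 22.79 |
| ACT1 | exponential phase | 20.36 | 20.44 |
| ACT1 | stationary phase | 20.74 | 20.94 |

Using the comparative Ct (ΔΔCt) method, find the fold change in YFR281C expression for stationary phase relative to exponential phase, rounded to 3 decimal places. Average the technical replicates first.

38.319

Mean Ct: YFR281C exponential phase 27.705; YFR281C stationary phase 22.885; ACT1 exponential phase 20.400; ACT1 stationary phase 20.840
ΔCt(exponential phase) = 27.705 − 20.400 = 7.305
ΔCt(stationary phase) = 22.885 − 20.840 = 2.045
ΔΔCt = 2.045 − 7.305 = -5.260
Fold change = 2^(−(-5.260)) = 2^5.260 = 38.3193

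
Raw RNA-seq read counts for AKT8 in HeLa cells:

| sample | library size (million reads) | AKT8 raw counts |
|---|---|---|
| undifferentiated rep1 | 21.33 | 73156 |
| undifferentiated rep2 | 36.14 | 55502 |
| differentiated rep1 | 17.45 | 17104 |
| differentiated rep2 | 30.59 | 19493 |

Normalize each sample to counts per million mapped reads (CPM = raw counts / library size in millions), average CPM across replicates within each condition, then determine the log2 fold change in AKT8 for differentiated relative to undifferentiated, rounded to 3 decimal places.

-1.618

CPM(undifferentiated rep1) = 73156 / 21.33 = 3429.7234
CPM(undifferentiated rep2) = 55502 / 36.14 = 1535.7499
CPM(differentiated rep1) = 17104 / 17.45 = 980.1719
CPM(differentiated rep2) = 19493 / 30.59 = 637.2344
mean CPM(undifferentiated) = 2482.7366; mean CPM(differentiated) = 808.7032
Fold change = 808.7032 / 2482.7366 = 0.32573
log2(0.32573) = -1.6182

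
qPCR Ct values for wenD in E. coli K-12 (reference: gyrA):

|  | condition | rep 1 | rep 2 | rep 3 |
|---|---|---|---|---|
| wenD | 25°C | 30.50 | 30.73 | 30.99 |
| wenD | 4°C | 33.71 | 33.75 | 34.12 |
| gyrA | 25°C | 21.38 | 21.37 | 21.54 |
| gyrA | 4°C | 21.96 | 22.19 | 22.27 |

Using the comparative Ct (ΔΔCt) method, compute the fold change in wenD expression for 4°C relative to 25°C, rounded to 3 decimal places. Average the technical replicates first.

Mean Ct: wenD 25°C 30.740; wenD 4°C 33.860; gyrA 25°C 21.430; gyrA 4°C 22.140
ΔCt(25°C) = 30.740 − 21.430 = 9.310
ΔCt(4°C) = 33.860 − 22.140 = 11.720
ΔΔCt = 11.720 − 9.310 = 2.410
Fold change = 2^(−2.410) = 0.1882

0.188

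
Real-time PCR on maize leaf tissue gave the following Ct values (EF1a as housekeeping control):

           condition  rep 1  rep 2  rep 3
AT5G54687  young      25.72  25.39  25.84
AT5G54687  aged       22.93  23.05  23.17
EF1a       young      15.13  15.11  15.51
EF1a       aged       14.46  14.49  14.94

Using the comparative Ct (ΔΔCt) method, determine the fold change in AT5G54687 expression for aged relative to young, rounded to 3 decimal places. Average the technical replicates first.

3.945

Mean Ct: AT5G54687 young 25.650; AT5G54687 aged 23.050; EF1a young 15.250; EF1a aged 14.630
ΔCt(young) = 25.650 − 15.250 = 10.400
ΔCt(aged) = 23.050 − 14.630 = 8.420
ΔΔCt = 8.420 − 10.400 = -1.980
Fold change = 2^(−(-1.980)) = 2^1.980 = 3.9449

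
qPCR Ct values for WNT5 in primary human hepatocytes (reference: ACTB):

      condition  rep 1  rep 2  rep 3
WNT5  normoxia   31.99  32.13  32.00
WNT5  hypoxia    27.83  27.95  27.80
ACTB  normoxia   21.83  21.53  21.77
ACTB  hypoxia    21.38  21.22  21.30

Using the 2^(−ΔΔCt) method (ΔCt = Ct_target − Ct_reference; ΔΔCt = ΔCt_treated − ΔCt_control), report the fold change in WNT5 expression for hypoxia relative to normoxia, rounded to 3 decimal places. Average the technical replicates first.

Mean Ct: WNT5 normoxia 32.040; WNT5 hypoxia 27.860; ACTB normoxia 21.710; ACTB hypoxia 21.300
ΔCt(normoxia) = 32.040 − 21.710 = 10.330
ΔCt(hypoxia) = 27.860 − 21.300 = 6.560
ΔΔCt = 6.560 − 10.330 = -3.770
Fold change = 2^(−(-3.770)) = 2^3.770 = 13.6422

13.642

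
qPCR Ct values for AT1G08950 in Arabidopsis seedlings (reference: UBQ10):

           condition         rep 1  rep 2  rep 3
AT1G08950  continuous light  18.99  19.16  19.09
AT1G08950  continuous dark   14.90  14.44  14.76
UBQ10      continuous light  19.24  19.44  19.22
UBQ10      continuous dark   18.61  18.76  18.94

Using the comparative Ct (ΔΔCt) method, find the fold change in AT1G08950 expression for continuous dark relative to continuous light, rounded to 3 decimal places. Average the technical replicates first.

Mean Ct: AT1G08950 continuous light 19.080; AT1G08950 continuous dark 14.700; UBQ10 continuous light 19.300; UBQ10 continuous dark 18.770
ΔCt(continuous light) = 19.080 − 19.300 = -0.220
ΔCt(continuous dark) = 14.700 − 18.770 = -4.070
ΔΔCt = -4.070 − (-0.220) = -3.850
Fold change = 2^(−(-3.850)) = 2^3.850 = 14.4200

14.420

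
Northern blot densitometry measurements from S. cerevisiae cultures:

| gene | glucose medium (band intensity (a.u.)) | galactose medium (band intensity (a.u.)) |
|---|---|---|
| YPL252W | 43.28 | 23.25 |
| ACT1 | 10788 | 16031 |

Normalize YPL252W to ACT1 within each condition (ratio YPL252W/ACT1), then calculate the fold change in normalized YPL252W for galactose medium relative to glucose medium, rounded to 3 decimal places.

0.362

YPL252W/ACT1 (glucose medium) = 43.28 / 10788 = 0.0040119
YPL252W/ACT1 (galactose medium) = 23.25 / 16031 = 0.0014503
Fold change = 0.0014503 / 0.0040119 = 0.3615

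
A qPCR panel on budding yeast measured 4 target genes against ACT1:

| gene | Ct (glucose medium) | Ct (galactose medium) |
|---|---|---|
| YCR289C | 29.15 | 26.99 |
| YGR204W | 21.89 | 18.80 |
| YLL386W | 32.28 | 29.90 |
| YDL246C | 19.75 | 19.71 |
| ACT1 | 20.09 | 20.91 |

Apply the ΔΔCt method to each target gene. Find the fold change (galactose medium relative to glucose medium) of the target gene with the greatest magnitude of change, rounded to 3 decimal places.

YCR289C: ΔΔCt = (26.99−20.91) − (29.15−20.09) = 6.08 − 9.06 = -2.98; fold change = 2^2.98 = 7.890
YGR204W: ΔΔCt = (18.80−20.91) − (21.89−20.09) = -2.11 − 1.80 = -3.91; fold change = 2^3.91 = 15.032
YLL386W: ΔΔCt = (29.90−20.91) − (32.28−20.09) = 8.99 − 12.19 = -3.20; fold change = 2^3.20 = 9.190
YDL246C: ΔΔCt = (19.71−20.91) − (19.75−20.09) = -1.20 − (-0.34) = -0.86; fold change = 2^0.86 = 1.815
YGR204W has the largest |ΔΔCt| = 3.91.

15.032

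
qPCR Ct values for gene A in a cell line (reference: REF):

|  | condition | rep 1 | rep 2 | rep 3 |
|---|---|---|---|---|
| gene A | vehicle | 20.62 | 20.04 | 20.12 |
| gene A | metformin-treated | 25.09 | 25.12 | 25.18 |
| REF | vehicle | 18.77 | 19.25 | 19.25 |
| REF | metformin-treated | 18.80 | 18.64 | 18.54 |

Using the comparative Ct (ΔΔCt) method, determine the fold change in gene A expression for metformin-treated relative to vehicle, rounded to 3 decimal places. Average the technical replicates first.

0.025

Mean Ct: gene A vehicle 20.260; gene A metformin-treated 25.130; REF vehicle 19.090; REF metformin-treated 18.660
ΔCt(vehicle) = 20.260 − 19.090 = 1.170
ΔCt(metformin-treated) = 25.130 − 18.660 = 6.470
ΔΔCt = 6.470 − 1.170 = 5.300
Fold change = 2^(−5.300) = 0.0254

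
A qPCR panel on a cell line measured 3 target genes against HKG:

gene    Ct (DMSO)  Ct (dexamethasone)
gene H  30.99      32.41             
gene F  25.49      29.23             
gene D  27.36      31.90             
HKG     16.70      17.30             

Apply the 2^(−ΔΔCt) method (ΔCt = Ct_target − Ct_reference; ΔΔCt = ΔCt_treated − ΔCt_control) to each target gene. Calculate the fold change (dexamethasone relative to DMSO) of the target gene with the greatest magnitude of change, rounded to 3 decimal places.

0.065

gene H: ΔΔCt = (32.41−17.30) − (30.99−16.70) = 15.11 − 14.29 = 0.82; fold change = 2^-0.82 = 0.566
gene F: ΔΔCt = (29.23−17.30) − (25.49−16.70) = 11.93 − 8.79 = 3.14; fold change = 2^-3.14 = 0.113
gene D: ΔΔCt = (31.90−17.30) − (27.36−16.70) = 14.60 − 10.66 = 3.94; fold change = 2^-3.94 = 0.065
gene D has the largest |ΔΔCt| = 3.94.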